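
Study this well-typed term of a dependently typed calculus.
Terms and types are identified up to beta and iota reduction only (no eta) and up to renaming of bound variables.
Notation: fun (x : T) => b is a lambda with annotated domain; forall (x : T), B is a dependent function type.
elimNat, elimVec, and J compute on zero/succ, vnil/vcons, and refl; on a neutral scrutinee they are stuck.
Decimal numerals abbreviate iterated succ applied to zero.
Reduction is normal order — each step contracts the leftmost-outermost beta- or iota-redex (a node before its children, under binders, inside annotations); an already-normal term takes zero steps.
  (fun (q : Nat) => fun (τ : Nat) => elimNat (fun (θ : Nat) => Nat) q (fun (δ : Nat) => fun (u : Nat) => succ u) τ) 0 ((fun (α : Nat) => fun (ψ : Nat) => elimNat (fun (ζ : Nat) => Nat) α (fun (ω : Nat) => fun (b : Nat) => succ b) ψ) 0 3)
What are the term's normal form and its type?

reduced normal form:
  3
the term's type:
  Nat
observation: contracting a beta-redex first, the term normalizes in 24 steps.


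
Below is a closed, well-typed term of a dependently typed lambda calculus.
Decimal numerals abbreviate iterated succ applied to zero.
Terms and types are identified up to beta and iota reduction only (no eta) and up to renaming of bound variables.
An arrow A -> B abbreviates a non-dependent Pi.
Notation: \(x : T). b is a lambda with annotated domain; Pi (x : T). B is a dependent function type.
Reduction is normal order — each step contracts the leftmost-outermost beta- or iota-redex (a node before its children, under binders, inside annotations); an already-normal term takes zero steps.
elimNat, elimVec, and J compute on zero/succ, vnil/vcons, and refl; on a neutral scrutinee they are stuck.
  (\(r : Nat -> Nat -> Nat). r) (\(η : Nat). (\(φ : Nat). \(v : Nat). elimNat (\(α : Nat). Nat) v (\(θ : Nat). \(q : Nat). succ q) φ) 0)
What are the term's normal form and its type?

normal form:
  \(r : Nat). \(η : Nat). η
type:
  Nat -> Nat -> Nat


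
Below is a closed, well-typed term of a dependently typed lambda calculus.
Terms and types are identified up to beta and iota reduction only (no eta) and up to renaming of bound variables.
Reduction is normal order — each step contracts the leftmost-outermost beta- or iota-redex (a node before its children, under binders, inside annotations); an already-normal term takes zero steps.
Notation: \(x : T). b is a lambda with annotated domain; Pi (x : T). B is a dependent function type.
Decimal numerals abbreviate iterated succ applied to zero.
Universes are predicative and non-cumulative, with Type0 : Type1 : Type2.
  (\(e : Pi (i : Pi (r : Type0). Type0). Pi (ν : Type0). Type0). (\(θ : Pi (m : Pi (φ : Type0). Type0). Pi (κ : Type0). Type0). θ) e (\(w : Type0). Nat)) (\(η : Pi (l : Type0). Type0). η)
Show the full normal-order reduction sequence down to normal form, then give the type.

normal-order reduction:
  (\(e : Pi (i : Pi (r : Type0). Type0). Pi (ν : Type0). Type0). (\(θ : Pi (m : Pi (φ : Type0). Type0). Pi (κ : Type0). Type0). θ) e (\(w : Type0). Nat)) (\(η : Pi (l : Type0). Type0). η)
  ~> (\(e : Pi (i : Pi (r : Type0). Type0). Pi (ν : Type0). Type0). e) (\(θ : Pi (m : Type0). Type0). θ) (\(φ : Type0). Nat)
  ~> (\(e : Pi (i : Type0). Type0). e) (\(r : Type0). Nat)
  ~> \(e : Type0). Nat
the term's type:
  Pi (e : Type0). Type0


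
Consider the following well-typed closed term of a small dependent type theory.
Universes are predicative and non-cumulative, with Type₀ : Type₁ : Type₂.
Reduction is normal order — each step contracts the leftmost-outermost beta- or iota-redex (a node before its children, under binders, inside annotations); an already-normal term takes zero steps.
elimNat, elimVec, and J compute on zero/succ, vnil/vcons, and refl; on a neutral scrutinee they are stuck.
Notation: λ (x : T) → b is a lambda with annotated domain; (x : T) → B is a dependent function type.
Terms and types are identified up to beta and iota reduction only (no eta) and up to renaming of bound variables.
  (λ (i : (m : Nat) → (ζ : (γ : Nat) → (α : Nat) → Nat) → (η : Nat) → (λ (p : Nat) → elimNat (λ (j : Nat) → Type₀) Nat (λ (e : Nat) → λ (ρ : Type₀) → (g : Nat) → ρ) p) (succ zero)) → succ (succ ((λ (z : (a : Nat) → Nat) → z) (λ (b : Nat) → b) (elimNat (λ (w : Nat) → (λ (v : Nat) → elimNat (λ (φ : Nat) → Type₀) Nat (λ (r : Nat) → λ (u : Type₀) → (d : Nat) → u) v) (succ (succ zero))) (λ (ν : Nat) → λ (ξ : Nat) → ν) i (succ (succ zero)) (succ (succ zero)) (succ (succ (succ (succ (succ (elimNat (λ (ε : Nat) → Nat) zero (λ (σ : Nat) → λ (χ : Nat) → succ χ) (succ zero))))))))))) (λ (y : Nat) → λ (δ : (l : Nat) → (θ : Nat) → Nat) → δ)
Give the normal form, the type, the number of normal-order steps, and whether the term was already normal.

reduced normal form:
  succ (succ (succ (succ zero)))
inferred type:
  Nat
steps to reach normal form (normal order): 12
term was already normal: no
first redex: a beta-redex


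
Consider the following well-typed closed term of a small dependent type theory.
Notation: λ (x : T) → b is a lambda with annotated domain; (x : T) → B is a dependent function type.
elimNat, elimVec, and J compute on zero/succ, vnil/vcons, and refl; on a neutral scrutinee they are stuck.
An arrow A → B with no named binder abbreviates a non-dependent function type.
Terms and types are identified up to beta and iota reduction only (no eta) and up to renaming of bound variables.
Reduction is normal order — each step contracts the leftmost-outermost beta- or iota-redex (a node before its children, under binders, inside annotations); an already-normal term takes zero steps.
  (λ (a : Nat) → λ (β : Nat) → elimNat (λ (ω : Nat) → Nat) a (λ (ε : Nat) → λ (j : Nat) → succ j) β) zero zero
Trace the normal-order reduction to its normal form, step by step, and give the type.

normal-order reduction:
  (λ (a : Nat) → λ (β : Nat) → elimNat (λ (ω : Nat) → Nat) a (λ (ε : Nat) → λ (j : Nat) → succ j) β) zero zero
  ~> (λ (a : Nat) → elimNat (λ (β : Nat) → Nat) zero (λ (ω : Nat) → λ (ε : Nat) → succ ε) a) zero
  ~> elimNat (λ (a : Nat) → Nat) zero (λ (β : Nat) → λ (ω : Nat) → succ ω) zero
  ~> zero
inferred type:
  Nat


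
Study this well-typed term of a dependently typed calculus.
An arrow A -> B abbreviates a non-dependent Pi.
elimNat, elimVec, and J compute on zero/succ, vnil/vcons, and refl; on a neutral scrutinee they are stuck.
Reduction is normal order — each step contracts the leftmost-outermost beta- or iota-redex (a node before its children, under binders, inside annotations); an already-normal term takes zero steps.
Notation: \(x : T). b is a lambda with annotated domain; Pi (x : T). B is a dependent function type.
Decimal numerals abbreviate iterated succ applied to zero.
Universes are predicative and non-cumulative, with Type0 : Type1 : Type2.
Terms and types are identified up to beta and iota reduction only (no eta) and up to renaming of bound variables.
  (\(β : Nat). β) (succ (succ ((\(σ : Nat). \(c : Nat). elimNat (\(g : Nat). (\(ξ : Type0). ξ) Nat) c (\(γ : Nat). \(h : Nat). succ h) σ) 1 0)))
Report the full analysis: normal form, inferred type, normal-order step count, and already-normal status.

reduced normal form:
  3
inferred type:
  Nat
steps to reach normal form (normal order): 7
term was already normal: no
first redex: a beta-redex


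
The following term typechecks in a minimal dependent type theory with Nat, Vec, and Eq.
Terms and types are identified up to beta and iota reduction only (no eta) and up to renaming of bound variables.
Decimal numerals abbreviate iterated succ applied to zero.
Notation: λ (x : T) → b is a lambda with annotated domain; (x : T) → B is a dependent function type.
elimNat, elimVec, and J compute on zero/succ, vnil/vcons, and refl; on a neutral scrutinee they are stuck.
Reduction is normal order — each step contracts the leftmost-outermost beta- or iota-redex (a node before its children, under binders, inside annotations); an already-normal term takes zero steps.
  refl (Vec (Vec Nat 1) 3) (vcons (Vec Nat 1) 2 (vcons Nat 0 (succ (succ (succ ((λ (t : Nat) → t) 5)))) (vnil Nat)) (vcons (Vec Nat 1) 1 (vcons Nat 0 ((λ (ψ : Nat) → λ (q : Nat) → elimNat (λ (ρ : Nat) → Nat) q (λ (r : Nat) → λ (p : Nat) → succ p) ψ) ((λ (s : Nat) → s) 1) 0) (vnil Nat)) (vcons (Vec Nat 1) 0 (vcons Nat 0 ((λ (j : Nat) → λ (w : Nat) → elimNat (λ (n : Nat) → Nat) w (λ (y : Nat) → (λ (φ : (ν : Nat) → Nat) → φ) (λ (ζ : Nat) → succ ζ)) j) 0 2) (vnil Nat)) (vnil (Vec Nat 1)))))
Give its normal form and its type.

reduced normal form:
  refl (Vec (Vec Nat 1) 3) (vcons (Vec Nat 1) 2 (vcons Nat 0 8 (vnil Nat)) (vcons (Vec Nat 1) 1 (vcons Nat 0 1 (vnil Nat)) (vcons (Vec Nat 1) 0 (vcons Nat 0 2 (vnil Nat)) (vnil (Vec Nat 1)))))
the term's type:
  Eq (Vec (Vec Nat 1) 3) (vcons (Vec Nat 1) 2 (vcons Nat 0 8 (vnil Nat)) (vcons (Vec Nat 1) 1 (vcons Nat 0 1 (vnil Nat)) (vcons (Vec Nat 1) 0 (vcons Nat 0 2 (vnil Nat)) (vnil (Vec Nat 1))))) (vcons (Vec Nat 1) 2 (vcons Nat 0 8 (vnil Nat)) (vcons (Vec Nat 1) 1 (vcons Nat 0 1 (vnil Nat)) (vcons (Vec Nat 1) 0 (vcons Nat 0 2 (vnil Nat)) (vnil (Vec Nat 1)))))


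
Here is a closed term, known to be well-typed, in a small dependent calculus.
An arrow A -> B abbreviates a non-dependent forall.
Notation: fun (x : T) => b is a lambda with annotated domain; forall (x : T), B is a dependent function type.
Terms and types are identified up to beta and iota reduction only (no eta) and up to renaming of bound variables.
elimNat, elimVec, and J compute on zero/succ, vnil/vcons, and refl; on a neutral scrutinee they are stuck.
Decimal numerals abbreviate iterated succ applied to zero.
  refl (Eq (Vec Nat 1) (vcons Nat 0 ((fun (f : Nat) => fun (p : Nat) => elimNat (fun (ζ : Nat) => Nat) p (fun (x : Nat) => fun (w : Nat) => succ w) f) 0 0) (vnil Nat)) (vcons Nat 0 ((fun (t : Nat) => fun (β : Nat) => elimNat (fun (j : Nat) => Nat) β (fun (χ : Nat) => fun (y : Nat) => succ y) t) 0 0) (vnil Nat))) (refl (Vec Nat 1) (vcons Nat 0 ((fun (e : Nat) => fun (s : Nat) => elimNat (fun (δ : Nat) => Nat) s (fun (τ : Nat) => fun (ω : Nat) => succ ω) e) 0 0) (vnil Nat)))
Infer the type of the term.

type:
  Eq (Eq (Vec Nat 1) (vcons Nat 0 0 (vnil Nat)) (vcons Nat 0 0 (vnil Nat))) (refl (Vec Nat 1) (vcons Nat 0 0 (vnil Nat))) (refl (Vec Nat 1) (vcons Nat 0 0 (vnil Nat)))


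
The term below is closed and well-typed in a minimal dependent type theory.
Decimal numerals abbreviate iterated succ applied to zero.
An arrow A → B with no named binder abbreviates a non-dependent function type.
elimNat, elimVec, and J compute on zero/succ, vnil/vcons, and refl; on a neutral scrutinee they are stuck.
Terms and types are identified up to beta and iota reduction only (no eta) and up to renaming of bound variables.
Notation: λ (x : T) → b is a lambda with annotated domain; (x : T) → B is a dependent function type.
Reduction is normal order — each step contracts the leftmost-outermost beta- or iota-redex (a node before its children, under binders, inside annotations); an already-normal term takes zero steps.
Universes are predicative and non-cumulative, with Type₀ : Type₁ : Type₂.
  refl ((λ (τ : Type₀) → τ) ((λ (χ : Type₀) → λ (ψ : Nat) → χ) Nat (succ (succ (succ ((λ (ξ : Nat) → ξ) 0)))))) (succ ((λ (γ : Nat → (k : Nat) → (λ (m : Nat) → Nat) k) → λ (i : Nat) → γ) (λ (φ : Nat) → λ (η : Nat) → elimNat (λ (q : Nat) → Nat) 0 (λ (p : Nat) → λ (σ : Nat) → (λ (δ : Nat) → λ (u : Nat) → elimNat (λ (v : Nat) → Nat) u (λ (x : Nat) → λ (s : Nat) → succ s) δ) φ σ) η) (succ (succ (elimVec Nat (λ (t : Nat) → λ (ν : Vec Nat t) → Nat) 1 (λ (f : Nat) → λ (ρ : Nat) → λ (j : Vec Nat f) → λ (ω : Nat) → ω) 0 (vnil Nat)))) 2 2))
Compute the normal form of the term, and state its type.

normal form:
  refl Nat 5
the term's type:
  Eq Nat 5 5
observation: normalization takes exactly 32 steps under the normal-order strategy.


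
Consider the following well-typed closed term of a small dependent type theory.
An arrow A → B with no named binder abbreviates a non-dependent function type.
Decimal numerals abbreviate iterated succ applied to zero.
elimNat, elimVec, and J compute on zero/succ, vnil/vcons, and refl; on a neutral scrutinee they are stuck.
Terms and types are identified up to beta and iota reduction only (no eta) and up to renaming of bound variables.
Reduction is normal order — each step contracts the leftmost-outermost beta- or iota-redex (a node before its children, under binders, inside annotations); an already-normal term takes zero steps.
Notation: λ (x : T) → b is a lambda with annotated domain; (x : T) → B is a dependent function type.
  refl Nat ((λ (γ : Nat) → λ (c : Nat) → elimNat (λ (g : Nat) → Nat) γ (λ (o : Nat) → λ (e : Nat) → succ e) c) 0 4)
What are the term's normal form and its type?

reduced normal form:
  refl Nat 4
inferred type:
  Eq Nat 4 4


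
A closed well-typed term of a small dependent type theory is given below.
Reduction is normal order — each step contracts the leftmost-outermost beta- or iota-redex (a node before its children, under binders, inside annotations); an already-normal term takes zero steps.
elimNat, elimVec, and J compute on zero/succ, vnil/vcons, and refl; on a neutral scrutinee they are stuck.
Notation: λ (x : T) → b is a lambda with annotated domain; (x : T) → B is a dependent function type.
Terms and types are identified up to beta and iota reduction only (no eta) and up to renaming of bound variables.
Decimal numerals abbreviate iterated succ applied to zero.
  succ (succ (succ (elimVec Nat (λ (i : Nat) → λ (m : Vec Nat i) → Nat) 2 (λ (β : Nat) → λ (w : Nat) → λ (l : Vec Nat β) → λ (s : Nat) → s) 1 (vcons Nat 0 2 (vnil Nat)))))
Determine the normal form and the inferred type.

normal form:
  5
type:
  Nat


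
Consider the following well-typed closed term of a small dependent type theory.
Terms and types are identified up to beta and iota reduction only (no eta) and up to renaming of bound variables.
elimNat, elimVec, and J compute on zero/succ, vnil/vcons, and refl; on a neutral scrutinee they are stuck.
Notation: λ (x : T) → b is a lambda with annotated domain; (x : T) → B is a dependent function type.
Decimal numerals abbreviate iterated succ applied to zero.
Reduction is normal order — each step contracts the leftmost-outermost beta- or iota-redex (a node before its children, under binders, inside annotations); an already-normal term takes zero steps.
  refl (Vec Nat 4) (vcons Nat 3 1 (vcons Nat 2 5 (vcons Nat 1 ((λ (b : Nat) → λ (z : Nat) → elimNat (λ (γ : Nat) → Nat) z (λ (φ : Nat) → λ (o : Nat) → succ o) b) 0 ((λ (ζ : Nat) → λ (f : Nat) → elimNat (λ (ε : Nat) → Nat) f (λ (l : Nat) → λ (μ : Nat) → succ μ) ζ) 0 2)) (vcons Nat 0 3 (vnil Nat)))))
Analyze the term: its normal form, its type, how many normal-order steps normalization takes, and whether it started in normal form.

resulting normal form:
  refl (Vec Nat 4) (vcons Nat 3 1 (vcons Nat 2 5 (vcons Nat 1 2 (vcons Nat 0 3 (vnil Nat)))))
the term's type:
  Eq (Vec Nat 4) (vcons Nat 3 1 (vcons Nat 2 5 (vcons Nat 1 2 (vcons Nat 0 3 (vnil Nat))))) (vcons Nat 3 1 (vcons Nat 2 5 (vcons Nat 1 2 (vcons Nat 0 3 (vnil Nat)))))
normal-order step count: 6
started in normal form: no
first contracted redex: a beta-redex


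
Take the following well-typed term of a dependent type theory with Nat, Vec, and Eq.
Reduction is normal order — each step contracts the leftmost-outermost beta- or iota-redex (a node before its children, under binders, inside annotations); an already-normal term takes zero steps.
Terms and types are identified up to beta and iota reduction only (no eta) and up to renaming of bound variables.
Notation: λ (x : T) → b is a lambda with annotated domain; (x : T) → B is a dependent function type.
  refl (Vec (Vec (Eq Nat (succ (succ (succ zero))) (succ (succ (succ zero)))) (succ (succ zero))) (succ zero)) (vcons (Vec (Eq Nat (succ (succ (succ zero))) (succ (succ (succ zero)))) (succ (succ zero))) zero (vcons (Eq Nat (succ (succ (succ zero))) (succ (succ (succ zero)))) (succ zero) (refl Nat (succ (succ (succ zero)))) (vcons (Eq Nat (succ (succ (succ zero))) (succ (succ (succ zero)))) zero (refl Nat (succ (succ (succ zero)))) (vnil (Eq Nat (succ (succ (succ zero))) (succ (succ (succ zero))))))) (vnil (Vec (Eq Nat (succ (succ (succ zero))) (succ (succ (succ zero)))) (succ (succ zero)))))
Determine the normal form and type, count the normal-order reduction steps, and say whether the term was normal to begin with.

normal form:
  refl (Vec (Vec (Eq Nat (succ (succ (succ zero))) (succ (succ (succ zero)))) (succ (succ zero))) (succ zero)) (vcons (Vec (Eq Nat (succ (succ (succ zero))) (succ (succ (succ zero)))) (succ (succ zero))) zero (vcons (Eq Nat (succ (succ (succ zero))) (succ (succ (succ zero)))) (succ zero) (refl Nat (succ (succ (succ zero)))) (vcons (Eq Nat (succ (succ (succ zero))) (succ (succ (succ zero)))) zero (refl Nat (succ (succ (succ zero)))) (vnil (Eq Nat (succ (succ (succ zero))) (succ (succ (succ zero))))))) (vnil (Vec (Eq Nat (succ (succ (succ zero))) (succ (succ (succ zero)))) (succ (succ zero)))))
inferred type:
  Eq (Vec (Vec (Eq Nat (succ (succ (succ zero))) (succ (succ (succ zero)))) (succ (succ zero))) (succ zero)) (vcons (Vec (Eq Nat (succ (succ (succ zero))) (succ (succ (succ zero)))) (succ (succ zero))) zero (vcons (Eq Nat (succ (succ (succ zero))) (succ (succ (succ zero)))) (succ zero) (refl Nat (succ (succ (succ zero)))) (vcons (Eq Nat (succ (succ (succ zero))) (succ (succ (succ zero)))) zero (refl Nat (succ (succ (succ zero)))) (vnil (Eq Nat (succ (succ (succ zero))) (succ (succ (succ zero))))))) (vnil (Vec (Eq Nat (succ (succ (succ zero))) (succ (succ (succ zero)))) (succ (succ zero))))) (vcons (Vec (Eq Nat (succ (succ (succ zero))) (succ (succ (succ zero)))) (succ (succ zero))) zero (vcons (Eq Nat (succ (succ (succ zero))) (succ (succ (succ zero)))) (succ zero) (refl Nat (succ (succ (succ zero)))) (vcons (Eq Nat (succ (succ (succ zero))) (succ (succ (succ zero)))) zero (refl Nat (succ (succ (succ zero)))) (vnil (Eq Nat (succ (succ (succ zero))) (succ (succ (succ zero))))))) (vnil (Vec (Eq Nat (succ (succ (succ zero))) (succ (succ (succ zero)))) (succ (succ zero)))))
steps to reach normal form (normal order): 0
term was already normal: yes


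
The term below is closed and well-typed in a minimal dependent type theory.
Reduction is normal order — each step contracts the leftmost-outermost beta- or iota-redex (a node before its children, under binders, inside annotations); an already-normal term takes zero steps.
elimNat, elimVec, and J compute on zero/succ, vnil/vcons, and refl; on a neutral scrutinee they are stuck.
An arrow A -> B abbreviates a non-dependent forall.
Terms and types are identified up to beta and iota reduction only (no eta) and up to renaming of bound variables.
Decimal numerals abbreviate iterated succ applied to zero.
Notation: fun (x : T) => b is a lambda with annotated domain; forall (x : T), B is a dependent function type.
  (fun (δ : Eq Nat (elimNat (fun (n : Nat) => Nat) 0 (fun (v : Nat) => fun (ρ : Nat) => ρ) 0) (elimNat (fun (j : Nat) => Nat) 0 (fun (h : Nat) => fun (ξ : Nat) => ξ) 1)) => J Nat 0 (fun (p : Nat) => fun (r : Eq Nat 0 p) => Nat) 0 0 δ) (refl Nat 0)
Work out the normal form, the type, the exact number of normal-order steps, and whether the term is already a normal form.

resulting normal form:
  0
type:
  Nat
steps to reach normal form (normal order): 2
already normal: no
first contracted redex: a beta-redex


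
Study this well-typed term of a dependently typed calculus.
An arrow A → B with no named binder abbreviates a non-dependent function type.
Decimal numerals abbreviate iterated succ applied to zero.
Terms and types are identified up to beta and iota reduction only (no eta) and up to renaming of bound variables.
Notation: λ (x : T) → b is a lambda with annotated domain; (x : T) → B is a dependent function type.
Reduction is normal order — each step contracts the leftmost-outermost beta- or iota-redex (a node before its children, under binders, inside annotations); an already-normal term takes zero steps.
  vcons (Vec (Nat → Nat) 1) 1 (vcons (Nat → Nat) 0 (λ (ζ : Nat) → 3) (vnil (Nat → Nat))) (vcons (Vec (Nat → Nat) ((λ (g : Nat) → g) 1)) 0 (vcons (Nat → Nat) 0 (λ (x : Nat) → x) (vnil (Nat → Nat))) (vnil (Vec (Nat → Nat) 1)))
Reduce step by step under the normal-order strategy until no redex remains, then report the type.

normal-order reduction:
  vcons (Vec (Nat → Nat) 1) 1 (vcons (Nat → Nat) 0 (λ (ζ : Nat) → 3) (vnil (Nat → Nat))) (vcons (Vec (Nat → Nat) ((λ (g : Nat) → g) 1)) 0 (vcons (Nat → Nat) 0 (λ (x : Nat) → x) (vnil (Nat → Nat))) (vnil (Vec (Nat → Nat) 1)))
  ~> vcons (Vec (Nat → Nat) 1) 1 (vcons (Nat → Nat) 0 (λ (ζ : Nat) → 3) (vnil (Nat → Nat))) (vcons (Vec (Nat → Nat) 1) 0 (vcons (Nat → Nat) 0 (λ (g : Nat) → g) (vnil (Nat → Nat))) (vnil (Vec (Nat → Nat) 1)))
inferred type:
  Vec (Vec (Nat → Nat) 1) 2


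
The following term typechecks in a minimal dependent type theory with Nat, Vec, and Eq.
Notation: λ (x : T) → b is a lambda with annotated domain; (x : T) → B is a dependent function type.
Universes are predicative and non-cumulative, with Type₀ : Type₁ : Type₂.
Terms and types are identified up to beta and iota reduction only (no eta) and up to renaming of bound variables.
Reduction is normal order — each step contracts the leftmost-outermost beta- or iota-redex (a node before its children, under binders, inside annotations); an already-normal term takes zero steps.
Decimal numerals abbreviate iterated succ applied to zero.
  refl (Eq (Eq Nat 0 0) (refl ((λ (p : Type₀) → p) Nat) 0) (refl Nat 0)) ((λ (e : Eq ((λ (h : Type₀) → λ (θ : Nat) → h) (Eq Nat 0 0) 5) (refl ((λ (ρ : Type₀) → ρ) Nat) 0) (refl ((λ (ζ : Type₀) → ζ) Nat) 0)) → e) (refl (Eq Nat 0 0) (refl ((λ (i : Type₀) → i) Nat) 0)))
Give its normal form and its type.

normal form:
  refl (Eq (Eq Nat 0 0) (refl Nat 0) (refl Nat 0)) (refl (Eq Nat 0 0) (refl Nat 0))
the term's type:
  Eq (Eq (Eq Nat 0 0) (refl Nat 0) (refl Nat 0)) (refl (Eq Nat 0 0) (refl Nat 0)) (refl (Eq Nat 0 0) (refl Nat 0))


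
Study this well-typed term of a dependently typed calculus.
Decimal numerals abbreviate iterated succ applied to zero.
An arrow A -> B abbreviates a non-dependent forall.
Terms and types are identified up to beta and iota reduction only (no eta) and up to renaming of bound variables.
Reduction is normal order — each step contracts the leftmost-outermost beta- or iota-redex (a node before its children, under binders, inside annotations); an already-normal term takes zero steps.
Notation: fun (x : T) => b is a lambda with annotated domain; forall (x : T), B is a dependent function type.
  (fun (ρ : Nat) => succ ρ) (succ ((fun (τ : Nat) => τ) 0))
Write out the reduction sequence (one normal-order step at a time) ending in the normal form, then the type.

normal-order reduction:
  (fun (ρ : Nat) => succ ρ) (succ ((fun (τ : Nat) => τ) 0))
  ~> succ (succ ((fun (ρ : Nat) => ρ) 0))
  ~> 2
the term's type:
  Nat


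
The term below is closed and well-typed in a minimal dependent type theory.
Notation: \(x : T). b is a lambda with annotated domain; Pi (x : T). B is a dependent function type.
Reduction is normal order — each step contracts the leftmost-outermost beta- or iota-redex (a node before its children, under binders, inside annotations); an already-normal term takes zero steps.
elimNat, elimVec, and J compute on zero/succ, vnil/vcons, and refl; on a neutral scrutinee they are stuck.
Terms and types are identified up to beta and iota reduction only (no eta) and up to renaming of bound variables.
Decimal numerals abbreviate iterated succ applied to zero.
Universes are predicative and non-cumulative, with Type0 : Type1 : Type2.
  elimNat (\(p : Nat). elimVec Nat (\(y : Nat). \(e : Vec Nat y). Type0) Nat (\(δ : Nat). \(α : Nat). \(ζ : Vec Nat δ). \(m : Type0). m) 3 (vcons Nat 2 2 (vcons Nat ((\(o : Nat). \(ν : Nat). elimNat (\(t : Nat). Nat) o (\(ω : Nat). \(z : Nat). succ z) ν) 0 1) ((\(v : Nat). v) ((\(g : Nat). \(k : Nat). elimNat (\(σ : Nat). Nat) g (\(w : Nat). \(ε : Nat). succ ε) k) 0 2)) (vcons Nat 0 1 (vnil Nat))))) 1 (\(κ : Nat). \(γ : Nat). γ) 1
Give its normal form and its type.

reduced normal form:
  1
the term's type:
  Nat


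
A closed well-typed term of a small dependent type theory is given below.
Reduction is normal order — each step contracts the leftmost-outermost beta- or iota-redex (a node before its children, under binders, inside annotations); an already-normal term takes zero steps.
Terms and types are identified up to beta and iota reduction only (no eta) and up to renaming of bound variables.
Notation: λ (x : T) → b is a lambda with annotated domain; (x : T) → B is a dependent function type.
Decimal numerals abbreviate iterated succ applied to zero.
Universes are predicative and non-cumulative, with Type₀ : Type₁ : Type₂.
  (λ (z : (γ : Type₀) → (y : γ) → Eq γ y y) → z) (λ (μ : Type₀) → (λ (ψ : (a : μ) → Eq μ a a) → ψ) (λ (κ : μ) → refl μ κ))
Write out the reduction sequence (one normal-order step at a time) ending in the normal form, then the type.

reduction (normal order):
  (λ (z : (γ : Type₀) → (y : γ) → Eq γ y y) → z) (λ (μ : Type₀) → (λ (ψ : (a : μ) → Eq μ a a) → ψ) (λ (κ : μ) → refl μ κ))
  ~> λ (z : Type₀) → (λ (γ : (y : z) → Eq z y y) → γ) (λ (μ : z) → refl z μ)
  ~> λ (z : Type₀) → λ (γ : z) → refl z γ
inferred type:
  (z : Type₀) → (γ : z) → Eq z γ γ


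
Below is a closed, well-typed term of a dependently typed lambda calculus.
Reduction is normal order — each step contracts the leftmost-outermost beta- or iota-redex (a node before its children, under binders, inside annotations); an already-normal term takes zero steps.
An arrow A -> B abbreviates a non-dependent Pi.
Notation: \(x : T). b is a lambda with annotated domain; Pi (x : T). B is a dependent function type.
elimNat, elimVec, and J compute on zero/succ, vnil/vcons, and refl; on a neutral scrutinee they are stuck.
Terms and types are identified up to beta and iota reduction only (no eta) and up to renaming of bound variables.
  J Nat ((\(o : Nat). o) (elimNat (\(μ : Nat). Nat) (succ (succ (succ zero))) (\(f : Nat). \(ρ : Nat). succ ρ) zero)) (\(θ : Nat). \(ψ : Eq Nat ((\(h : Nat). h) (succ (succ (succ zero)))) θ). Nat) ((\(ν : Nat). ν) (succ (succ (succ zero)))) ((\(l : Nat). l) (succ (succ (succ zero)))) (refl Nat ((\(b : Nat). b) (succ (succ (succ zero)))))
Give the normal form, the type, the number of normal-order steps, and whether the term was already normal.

resulting normal form:
  succ (succ (succ zero))
type:
  Nat
reduction steps (normal order): 2
already normal: no
first redex: a J iota-redex


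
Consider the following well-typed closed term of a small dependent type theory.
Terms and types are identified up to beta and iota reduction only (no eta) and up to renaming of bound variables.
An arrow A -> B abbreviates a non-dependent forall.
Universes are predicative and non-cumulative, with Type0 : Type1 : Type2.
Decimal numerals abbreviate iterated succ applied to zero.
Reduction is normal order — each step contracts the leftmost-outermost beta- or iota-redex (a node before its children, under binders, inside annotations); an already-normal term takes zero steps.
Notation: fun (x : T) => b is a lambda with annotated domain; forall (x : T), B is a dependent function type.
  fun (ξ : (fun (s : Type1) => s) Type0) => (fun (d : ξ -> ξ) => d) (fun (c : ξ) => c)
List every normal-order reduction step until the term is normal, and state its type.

reduction (normal order):
  fun (ξ : (fun (s : Type1) => s) Type0) => (fun (d : ξ -> ξ) => d) (fun (c : ξ) => c)
  ~> fun (ξ : Type0) => (fun (s : ξ -> ξ) => s) (fun (d : ξ) => d)
  ~> fun (ξ : Type0) => fun (s : ξ) => s
inferred type:
  forall (ξ : Type0), ξ -> ξ


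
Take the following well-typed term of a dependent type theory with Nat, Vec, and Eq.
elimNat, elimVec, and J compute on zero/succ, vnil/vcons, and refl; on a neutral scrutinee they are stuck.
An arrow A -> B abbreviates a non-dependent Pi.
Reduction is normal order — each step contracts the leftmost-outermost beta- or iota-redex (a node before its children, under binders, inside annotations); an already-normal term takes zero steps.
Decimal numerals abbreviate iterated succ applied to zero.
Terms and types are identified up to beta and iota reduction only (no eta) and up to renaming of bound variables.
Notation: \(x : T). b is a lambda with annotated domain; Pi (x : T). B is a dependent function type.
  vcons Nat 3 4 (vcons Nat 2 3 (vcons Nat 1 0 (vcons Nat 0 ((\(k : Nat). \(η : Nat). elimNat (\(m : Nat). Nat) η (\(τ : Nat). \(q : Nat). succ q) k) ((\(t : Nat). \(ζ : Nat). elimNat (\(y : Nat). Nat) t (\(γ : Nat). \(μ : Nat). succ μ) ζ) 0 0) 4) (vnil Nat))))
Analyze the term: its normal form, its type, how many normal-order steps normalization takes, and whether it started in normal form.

normal form:
  vcons Nat 3 4 (vcons Nat 2 3 (vcons Nat 1 0 (vcons Nat 0 4 (vnil Nat))))
the term's type:
  Vec Nat 4
steps to reach normal form (normal order): 6
already normal: no
first redex: a beta-redex


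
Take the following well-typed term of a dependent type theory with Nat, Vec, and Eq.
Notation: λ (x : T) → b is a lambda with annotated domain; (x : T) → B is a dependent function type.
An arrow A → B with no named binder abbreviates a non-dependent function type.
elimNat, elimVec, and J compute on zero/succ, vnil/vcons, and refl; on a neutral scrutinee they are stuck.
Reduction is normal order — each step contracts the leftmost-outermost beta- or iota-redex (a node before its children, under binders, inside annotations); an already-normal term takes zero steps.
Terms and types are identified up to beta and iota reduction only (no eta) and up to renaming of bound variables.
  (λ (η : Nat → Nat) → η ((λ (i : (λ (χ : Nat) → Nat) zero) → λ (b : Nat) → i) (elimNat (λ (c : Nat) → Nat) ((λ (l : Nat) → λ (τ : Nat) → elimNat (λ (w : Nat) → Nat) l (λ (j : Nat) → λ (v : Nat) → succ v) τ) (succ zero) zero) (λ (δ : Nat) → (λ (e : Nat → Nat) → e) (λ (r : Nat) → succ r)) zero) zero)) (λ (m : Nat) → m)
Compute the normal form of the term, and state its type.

resulting normal form:
  succ zero
inferred type:
  Nat


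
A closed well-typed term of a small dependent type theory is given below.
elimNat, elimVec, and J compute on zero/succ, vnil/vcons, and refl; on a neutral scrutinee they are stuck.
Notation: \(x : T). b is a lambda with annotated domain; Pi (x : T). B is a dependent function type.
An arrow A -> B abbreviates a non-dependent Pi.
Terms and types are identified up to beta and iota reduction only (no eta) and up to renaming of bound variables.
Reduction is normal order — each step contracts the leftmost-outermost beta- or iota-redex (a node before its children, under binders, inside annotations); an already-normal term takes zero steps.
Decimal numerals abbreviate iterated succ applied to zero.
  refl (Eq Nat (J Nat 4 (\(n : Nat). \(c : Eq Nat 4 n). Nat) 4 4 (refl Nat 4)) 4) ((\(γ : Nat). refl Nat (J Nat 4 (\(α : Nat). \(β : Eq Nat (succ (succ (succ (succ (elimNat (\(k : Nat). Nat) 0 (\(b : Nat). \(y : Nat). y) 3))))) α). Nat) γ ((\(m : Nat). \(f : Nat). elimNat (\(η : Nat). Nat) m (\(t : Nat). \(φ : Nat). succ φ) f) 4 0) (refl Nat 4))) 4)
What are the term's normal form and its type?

reduced normal form:
  refl (Eq Nat 4 4) (refl Nat 4)
the term's type:
  Eq (Eq Nat 4 4) (refl Nat 4) (refl Nat 4)
observation: the leftmost-outermost redex is a J iota-redex, and normalization takes 3 steps.


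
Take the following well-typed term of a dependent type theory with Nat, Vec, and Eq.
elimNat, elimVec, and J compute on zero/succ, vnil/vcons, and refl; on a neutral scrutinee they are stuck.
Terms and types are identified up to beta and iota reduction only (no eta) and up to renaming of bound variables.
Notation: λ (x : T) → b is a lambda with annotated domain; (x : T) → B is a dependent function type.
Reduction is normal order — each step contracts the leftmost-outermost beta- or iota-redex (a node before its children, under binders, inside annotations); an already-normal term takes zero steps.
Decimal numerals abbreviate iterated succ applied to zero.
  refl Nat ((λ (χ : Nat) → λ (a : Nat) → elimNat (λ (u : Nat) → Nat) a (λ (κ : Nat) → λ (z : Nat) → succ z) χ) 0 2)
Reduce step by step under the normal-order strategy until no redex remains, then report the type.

reduction (normal order):
  refl Nat ((λ (χ : Nat) → λ (a : Nat) → elimNat (λ (u : Nat) → Nat) a (λ (κ : Nat) → λ (z : Nat) → succ z) χ) 0 2)
  ~> refl Nat ((λ (χ : Nat) → elimNat (λ (a : Nat) → Nat) χ (λ (u : Nat) → λ (κ : Nat) → succ κ) 0) 2)
  ~> refl Nat (elimNat (λ (χ : Nat) → Nat) 2 (λ (a : Nat) → λ (u : Nat) → succ u) 0)
  ~> refl Nat 2
type:
  Eq Nat 2 2


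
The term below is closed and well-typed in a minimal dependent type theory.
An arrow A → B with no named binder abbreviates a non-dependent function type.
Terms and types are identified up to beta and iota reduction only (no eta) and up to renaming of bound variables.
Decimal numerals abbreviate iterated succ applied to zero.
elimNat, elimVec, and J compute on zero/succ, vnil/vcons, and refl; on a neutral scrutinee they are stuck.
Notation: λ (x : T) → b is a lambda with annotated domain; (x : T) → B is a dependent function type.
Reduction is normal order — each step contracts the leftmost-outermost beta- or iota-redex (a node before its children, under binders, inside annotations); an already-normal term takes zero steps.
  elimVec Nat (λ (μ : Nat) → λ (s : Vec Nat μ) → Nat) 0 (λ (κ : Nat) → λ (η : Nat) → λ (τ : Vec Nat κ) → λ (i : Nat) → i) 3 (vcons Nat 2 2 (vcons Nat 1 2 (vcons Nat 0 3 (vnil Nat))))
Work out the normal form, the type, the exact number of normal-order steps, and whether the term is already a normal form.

normal form:
  0
type:
  Nat
steps to reach normal form (normal order): 16
term was already normal: no
first redex: an elimVec iota-redex


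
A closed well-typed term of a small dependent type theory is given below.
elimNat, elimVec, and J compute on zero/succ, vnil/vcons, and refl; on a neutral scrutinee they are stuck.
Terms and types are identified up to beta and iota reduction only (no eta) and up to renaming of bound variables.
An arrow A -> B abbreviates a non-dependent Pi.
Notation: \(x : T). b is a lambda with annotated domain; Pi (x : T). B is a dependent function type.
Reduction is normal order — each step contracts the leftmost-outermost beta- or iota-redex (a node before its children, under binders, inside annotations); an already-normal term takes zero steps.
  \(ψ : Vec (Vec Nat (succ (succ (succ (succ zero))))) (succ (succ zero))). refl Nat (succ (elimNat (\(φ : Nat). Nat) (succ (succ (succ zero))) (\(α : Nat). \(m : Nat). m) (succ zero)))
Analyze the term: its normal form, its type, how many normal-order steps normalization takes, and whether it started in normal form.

resulting normal form:
  \(ψ : Vec (Vec Nat (succ (succ (succ (succ zero))))) (succ (succ zero))). refl Nat (succ (succ (succ (succ zero))))
inferred type:
  Vec (Vec Nat (succ (succ (succ (succ zero))))) (succ (succ zero)) -> Eq Nat (succ (succ (succ (succ zero)))) (succ (succ (succ (succ zero))))
reduction steps (normal order): 4
term was already normal: no
first contracted redex: an elimNat iota-redex


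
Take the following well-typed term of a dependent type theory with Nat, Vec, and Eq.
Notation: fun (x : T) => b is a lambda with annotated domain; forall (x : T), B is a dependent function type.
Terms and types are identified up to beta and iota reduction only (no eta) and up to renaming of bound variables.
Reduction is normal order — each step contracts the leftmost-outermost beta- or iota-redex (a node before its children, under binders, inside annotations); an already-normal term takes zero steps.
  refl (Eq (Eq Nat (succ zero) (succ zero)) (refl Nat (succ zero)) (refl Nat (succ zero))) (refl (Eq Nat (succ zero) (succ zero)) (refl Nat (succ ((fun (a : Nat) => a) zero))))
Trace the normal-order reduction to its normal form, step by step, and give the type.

reduction (normal order):
  refl (Eq (Eq Nat (succ zero) (succ zero)) (refl Nat (succ zero)) (refl Nat (succ zero))) (refl (Eq Nat (succ zero) (succ zero)) (refl Nat (succ ((fun (a : Nat) => a) zero))))
  ~> refl (Eq (Eq Nat (succ zero) (succ zero)) (refl Nat (succ zero)) (refl Nat (succ zero))) (refl (Eq Nat (succ zero) (succ zero)) (refl Nat (succ zero)))
inferred type:
  Eq (Eq (Eq Nat (succ zero) (succ zero)) (refl Nat (succ zero)) (refl Nat (succ zero))) (refl (Eq Nat (succ zero) (succ zero)) (refl Nat (succ zero))) (refl (Eq Nat (succ zero) (succ zero)) (refl Nat (succ zero)))


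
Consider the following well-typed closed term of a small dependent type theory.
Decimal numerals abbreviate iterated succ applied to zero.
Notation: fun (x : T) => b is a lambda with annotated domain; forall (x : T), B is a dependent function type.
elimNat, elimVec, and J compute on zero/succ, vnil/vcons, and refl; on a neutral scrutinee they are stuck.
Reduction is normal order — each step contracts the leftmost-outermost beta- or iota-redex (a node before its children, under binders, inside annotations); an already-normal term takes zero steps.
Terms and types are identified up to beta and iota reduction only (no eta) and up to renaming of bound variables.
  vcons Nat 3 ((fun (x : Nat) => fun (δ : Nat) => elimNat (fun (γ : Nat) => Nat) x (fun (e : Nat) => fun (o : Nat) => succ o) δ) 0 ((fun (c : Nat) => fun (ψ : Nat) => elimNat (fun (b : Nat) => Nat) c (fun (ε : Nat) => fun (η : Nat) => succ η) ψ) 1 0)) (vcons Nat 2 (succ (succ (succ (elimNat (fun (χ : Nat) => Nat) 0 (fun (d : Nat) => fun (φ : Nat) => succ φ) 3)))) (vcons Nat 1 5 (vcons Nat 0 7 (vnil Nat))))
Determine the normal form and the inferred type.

resulting normal form:
  vcons Nat 3 1 (vcons Nat 2 6 (vcons Nat 1 5 (vcons Nat 0 7 (vnil Nat))))
inferred type:
  Vec Nat 4
observation: 19 normal-order steps separate the term from its normal form.


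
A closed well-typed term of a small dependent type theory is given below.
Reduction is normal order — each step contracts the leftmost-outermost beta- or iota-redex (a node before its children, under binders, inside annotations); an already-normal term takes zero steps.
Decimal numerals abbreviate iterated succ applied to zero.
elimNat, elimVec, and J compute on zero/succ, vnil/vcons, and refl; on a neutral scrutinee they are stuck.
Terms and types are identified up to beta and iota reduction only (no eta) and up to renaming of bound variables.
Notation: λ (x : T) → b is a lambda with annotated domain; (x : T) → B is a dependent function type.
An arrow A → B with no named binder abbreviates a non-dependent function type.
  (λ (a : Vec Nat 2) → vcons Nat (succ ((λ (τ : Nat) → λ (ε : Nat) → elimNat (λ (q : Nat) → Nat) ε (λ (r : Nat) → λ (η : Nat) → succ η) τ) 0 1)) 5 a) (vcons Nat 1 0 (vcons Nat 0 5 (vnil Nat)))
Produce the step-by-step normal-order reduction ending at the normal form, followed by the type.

normal-order reduction sequence:
  (λ (a : Vec Nat 2) → vcons Nat (succ ((λ (τ : Nat) → λ (ε : Nat) → elimNat (λ (q : Nat) → Nat) ε (λ (r : Nat) → λ (η : Nat) → succ η) τ) 0 1)) 5 a) (vcons Nat 1 0 (vcons Nat 0 5 (vnil Nat)))
  ~> vcons Nat (succ ((λ (a : Nat) → λ (τ : Nat) → elimNat (λ (ε : Nat) → Nat) τ (λ (q : Nat) → λ (r : Nat) → succ r) a) 0 1)) 5 (vcons Nat 1 0 (vcons Nat 0 5 (vnil Nat)))
  ~> vcons Nat (succ ((λ (a : Nat) → elimNat (λ (τ : Nat) → Nat) a (λ (ε : Nat) → λ (q : Nat) → succ q) 0) 1)) 5 (vcons Nat 1 0 (vcons Nat 0 5 (vnil Nat)))
  ~> vcons Nat (succ (elimNat (λ (a : Nat) → Nat) 1 (λ (τ : Nat) → λ (ε : Nat) → succ ε) 0)) 5 (vcons Nat 1 0 (vcons Nat 0 5 (vnil Nat)))
  ~> vcons Nat 2 5 (vcons Nat 1 0 (vcons Nat 0 5 (vnil Nat)))
inferred type:
  Vec Nat 3
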